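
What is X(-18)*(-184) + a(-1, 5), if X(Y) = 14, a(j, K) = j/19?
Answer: -48945/19 ≈ -2576.1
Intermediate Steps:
a(j, K) = j/19 (a(j, K) = j*(1/19) = j/19)
X(-18)*(-184) + a(-1, 5) = 14*(-184) + (1/19)*(-1) = -2576 - 1/19 = -48945/19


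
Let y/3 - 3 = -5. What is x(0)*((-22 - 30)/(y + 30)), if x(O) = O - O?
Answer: 0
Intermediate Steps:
y = -6 (y = 9 + 3*(-5) = 9 - 15 = -6)
x(O) = 0
x(0)*((-22 - 30)/(y + 30)) = 0*((-22 - 30)/(-6 + 30)) = 0*(-52/24) = 0*(-52*1/24) = 0*(-13/6) = 0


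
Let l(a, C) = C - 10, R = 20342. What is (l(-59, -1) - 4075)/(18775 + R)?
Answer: -1362/13039 ≈ -0.10446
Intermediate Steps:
l(a, C) = -10 + C
(l(-59, -1) - 4075)/(18775 + R) = ((-10 - 1) - 4075)/(18775 + 20342) = (-11 - 4075)/39117 = -4086*1/39117 = -1362/13039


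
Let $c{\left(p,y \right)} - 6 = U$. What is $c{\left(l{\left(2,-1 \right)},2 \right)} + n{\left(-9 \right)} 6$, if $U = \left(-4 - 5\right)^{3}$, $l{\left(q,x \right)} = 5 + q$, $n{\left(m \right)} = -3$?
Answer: $-741$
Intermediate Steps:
$U = -729$ ($U = \left(-4 - 5\right)^{3} = \left(-9\right)^{3} = -729$)
$c{\left(p,y \right)} = -723$ ($c{\left(p,y \right)} = 6 - 729 = -723$)
$c{\left(l{\left(2,-1 \right)},2 \right)} + n{\left(-9 \right)} 6 = -723 - 18 = -741$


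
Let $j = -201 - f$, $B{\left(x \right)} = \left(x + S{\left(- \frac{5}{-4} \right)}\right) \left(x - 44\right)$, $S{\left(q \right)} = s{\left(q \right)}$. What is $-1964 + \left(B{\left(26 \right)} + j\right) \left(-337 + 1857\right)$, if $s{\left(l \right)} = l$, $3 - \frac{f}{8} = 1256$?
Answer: $14183436$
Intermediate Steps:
$f = -10024$ ($f = 24 - 10048 = -10024$)
$S{\left(q \right)} = q$
$B{\left(x \right)} = \left(-44 + x\right) \left(\frac{5}{4} + x\right)$ ($B{\left(x \right)} = \left(x - \frac{5}{-4}\right) \left(x - 44\right) = \left(x - - \frac{5}{4}\right) \left(-44 + x\right) = \left(x + \frac{5}{4}\right) \left(-44 + x\right) = \left(\frac{5}{4} + x\right) \left(-44 + x\right) = \left(-44 + x\right) \left(\frac{5}{4} + x\right)$)
$j = 9823$ ($j = -201 - -10024 = -201 + 10024 = 9823$)
$-1964 + \left(B{\left(26 \right)} + j\right) \left(-337 + 1857\right) = -1964 + \left(\left(-55 + 26^{2} - \frac{2223}{2}\right) + 9823\right) \left(-337 + 1857\right) = -1964 + \left(\left(-55 + 676 - \frac{2223}{2}\right) + 9823\right) 1520 = -1964 + \left(- \frac{981}{2} + 9823\right) 1520 = -1964 + \frac{18665}{2} \cdot 1520 = -1964 + 14185400 = 14183436$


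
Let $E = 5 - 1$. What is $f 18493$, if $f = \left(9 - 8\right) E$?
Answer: $73972$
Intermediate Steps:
$E = 4$
$f = 4$ ($f = \left(9 - 8\right) 4 = 1 \cdot 4 = 4$)
$f 18493 = 4 \cdot 18493 = 73972$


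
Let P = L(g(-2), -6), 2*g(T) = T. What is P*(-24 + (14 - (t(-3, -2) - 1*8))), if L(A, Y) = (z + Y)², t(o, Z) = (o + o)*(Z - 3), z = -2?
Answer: -2048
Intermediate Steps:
g(T) = T/2
t(o, Z) = 2*o*(-3 + Z) (t(o, Z) = (2*o)*(-3 + Z) = 2*o*(-3 + Z))
L(A, Y) = (-2 + Y)²
P = 64 (P = (-2 - 6)² = (-8)² = 64)
P*(-24 + (14 - (t(-3, -2) - 1*8))) = 64*(-24 + (14 - (2*(-3)*(-3 - 2) - 1*8))) = 64*(-24 + (14 - (2*(-3)*(-5) - 8))) = 64*(-24 + (14 - (30 - 8))) = 64*(-24 + (14 - 1*22)) = 64*(-24 + (14 - 22)) = 64*(-24 - 8) = 64*(-32) = -2048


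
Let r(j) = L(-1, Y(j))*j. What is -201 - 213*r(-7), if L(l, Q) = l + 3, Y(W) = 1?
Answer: 2781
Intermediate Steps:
L(l, Q) = 3 + l
r(j) = 2*j (r(j) = (3 - 1)*j = 2*j)
-201 - 213*r(-7) = -201 - 426*(-7) = -201 - 213*(-14) = -201 + 2982 = 2781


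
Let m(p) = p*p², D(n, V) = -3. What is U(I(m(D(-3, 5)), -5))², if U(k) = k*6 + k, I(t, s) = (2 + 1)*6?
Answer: 15876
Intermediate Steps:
m(p) = p³
I(t, s) = 18 (I(t, s) = 3*6 = 18)
U(k) = 7*k (U(k) = 6*k + k = 7*k)
U(I(m(D(-3, 5)), -5))² = (7*18)² = 126² = 15876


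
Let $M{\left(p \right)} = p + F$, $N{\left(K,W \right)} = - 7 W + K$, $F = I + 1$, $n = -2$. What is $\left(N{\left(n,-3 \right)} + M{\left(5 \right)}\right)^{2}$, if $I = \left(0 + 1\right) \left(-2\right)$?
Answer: $529$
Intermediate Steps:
$I = -2$ ($I = 1 \left(-2\right) = -2$)
$F = -1$ ($F = -2 + 1 = -1$)
$N{\left(K,W \right)} = K - 7 W$
$M{\left(p \right)} = -1 + p$ ($M{\left(p \right)} = p - 1 = -1 + p$)
$\left(N{\left(n,-3 \right)} + M{\left(5 \right)}\right)^{2} = \left(\left(-2 - -21\right) + \left(-1 + 5\right)\right)^{2} = \left(\left(-2 + 21\right) + 4\right)^{2} = \left(19 + 4\right)^{2} = 23^{2} = 529$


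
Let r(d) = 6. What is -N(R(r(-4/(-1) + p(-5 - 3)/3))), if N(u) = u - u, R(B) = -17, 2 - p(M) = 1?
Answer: 0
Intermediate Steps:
p(M) = 1 (p(M) = 2 - 1*1 = 2 - 1 = 1)
N(u) = 0
-N(R(r(-4/(-1) + p(-5 - 3)/3))) = -1*0 = 0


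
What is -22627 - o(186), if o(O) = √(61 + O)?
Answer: -22627 - √247 ≈ -22643.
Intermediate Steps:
-22627 - o(186) = -22627 - √(61 + 186) = -22627 - √247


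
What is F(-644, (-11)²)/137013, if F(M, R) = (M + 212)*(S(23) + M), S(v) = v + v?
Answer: 86112/45671 ≈ 1.8855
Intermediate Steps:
S(v) = 2*v
F(M, R) = (46 + M)*(212 + M) (F(M, R) = (M + 212)*(2*23 + M) = (212 + M)*(46 + M) = (46 + M)*(212 + M))
F(-644, (-11)²)/137013 = (9752 + (-644)² + 258*(-644))/137013 = (9752 + 414736 - 166152)*(1/137013) = 258336*(1/137013) = 86112/45671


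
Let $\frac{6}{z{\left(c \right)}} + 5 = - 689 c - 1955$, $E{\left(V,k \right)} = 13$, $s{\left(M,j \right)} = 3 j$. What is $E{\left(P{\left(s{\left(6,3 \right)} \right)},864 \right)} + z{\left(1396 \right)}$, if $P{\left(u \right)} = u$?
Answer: $\frac{2088241}{160634} \approx 13.0$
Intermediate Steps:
$z{\left(c \right)} = \frac{6}{-1960 - 689 c}$ ($z{\left(c \right)} = \frac{6}{-5 - \left(1955 + 689 c\right)} = \frac{6}{-1960 - 689 c}$)
$E{\left(P{\left(s{\left(6,3 \right)} \right)},864 \right)} + z{\left(1396 \right)} = 13 - \frac{6}{1960 + 689 \cdot 1396} = 13 - \frac{6}{1960 + 961844} = 13 - \frac{6}{963804} = 13 - \frac{1}{160634} = \frac{2088241}{160634}$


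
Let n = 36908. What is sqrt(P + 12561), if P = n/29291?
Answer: sqrt(10777950308269)/29291 ≈ 112.08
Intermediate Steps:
P = 36908/29291 ≈ 1.2600
sqrt(P + 12561) = sqrt(36908/29291 + 12561) = sqrt(367961159/29291) = sqrt(10777950308269)/29291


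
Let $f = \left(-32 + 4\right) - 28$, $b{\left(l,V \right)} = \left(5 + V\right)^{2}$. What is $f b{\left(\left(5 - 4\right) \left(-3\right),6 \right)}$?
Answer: $-6776$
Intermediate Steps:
$f = -56$ ($f = -28 - 28 = -56$)
$f b{\left(\left(5 - 4\right) \left(-3\right),6 \right)} = - 56 \left(5 + 6\right)^{2} = - 56 \cdot 11^{2} = \left(-56\right) 121 = -6776$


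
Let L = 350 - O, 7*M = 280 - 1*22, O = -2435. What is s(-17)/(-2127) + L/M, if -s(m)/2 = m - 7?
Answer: 13817827/182922 ≈ 75.539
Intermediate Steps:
s(m) = 14 - 2*m (s(m) = -2*(m - 7) = -2*(-7 + m) = 14 - 2*m)
M = 258/7 (M = (280 - 1*22)/7 = (280 - 22)/7 = (⅐)*258 = 258/7 ≈ 36.857)
L = 2785 (L = 350 - 1*(-2435) = 350 + 2435 = 2785)
s(-17)/(-2127) + L/M = (14 - 2*(-17))/(-2127) + 2785/(258/7) = (14 + 34)*(-1/2127) + 2785*(7/258) = 48*(-1/2127) + 19495/258 = -16/709 + 19495/258 = 13817827/182922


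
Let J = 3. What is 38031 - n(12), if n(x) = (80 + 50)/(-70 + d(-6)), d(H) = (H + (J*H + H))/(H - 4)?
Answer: 2548207/67 ≈ 38033.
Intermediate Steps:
d(H) = 5*H/(-4 + H) (d(H) = (H + (3*H + H))/(H - 4) = (H + 4*H)/(-4 + H) = (5*H)/(-4 + H) = 5*H/(-4 + H))
n(x) = -130/67 (n(x) = (80 + 50)/(-70 + 5*(-6)/(-4 - 6)) = 130/(-70 + 5*(-6)/(-10)) = 130/(-70 + 5*(-6)*(-⅒)) = 130/(-70 + 3) = 130/(-67) = 130*(-1/67) = -130/67)
38031 - n(12) = 38031 - 1*(-130/67) = 38031 + 130/67 = 2548207/67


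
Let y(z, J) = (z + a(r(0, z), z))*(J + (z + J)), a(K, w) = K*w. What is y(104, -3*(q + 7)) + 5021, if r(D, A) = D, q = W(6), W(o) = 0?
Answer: 11469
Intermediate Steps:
q = 0
y(z, J) = z*(z + 2*J) (y(z, J) = (z + 0*z)*(J + (z + J)) = (z + 0)*(J + (J + z)) = z*(z + 2*J))
y(104, -3*(q + 7)) + 5021 = 104*(104 + 2*(-3*(0 + 7))) + 5021 = 104*(104 + 2*(-3*7)) + 5021 = 104*(104 + 2*(-21)) + 5021 = 104*(104 - 42) + 5021 = 104*62 + 5021 = 6448 + 5021 = 11469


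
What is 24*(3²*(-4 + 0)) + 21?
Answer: -843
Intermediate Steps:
24*(3²*(-4 + 0)) + 21 = 24*(9*(-4)) + 21 = 24*(-36) + 21 = -864 + 21 = -843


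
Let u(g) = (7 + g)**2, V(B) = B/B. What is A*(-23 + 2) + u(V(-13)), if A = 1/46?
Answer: 2923/46 ≈ 63.543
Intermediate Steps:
V(B) = 1
A = 1/46 ≈ 0.021739
A*(-23 + 2) + u(V(-13)) = (-23 + 2)/46 + (7 + 1)**2 = (1/46)*(-21) + 8**2 = -21/46 + 64 = 2923/46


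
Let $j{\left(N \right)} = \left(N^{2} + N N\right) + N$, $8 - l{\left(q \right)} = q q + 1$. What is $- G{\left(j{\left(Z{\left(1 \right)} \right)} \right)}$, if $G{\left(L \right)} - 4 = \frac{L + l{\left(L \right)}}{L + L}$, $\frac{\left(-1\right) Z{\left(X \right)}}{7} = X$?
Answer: $\frac{1065}{26} \approx 40.962$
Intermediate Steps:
$l{\left(q \right)} = 7 - q^{2}$ ($l{\left(q \right)} = 8 - \left(q q + 1\right) = 8 - \left(q^{2} + 1\right) = 8 - \left(1 + q^{2}\right) = 7 - q^{2}$)
$Z{\left(X \right)} = - 7 X$
$j{\left(N \right)} = N + 2 N^{2}$ ($j{\left(N \right)} = \left(N^{2} + N^{2}\right) + N = 2 N^{2} + N = N + 2 N^{2}$)
$G{\left(L \right)} = 4 + \frac{7 + L - L^{2}}{2 L}$ ($G{\left(L \right)} = 4 + \frac{L - \left(-7 + L^{2}\right)}{L + L} = 4 + \frac{7 + L - L^{2}}{2 L}$)
$- G{\left(j{\left(Z{\left(1 \right)} \right)} \right)} = - \frac{7 - \left(\left(-7\right) 1 \left(1 + 2 \left(\left(-7\right) 1\right)\right)\right)^{2} + 9 \left(-7\right) 1 \left(1 + 2 \left(\left(-7\right) 1\right)\right)}{2 \left(-7\right) 1 \left(1 + 2 \left(\left(-7\right) 1\right)\right)} = - \frac{7 - \left(- 7 \left(1 + 2 \left(-7\right)\right)\right)^{2} + 9 \left(- 7 \left(1 + 2 \left(-7\right)\right)\right)}{2 \left(- 7 \left(1 + 2 \left(-7\right)\right)\right)} = - \frac{7 - \left(- 7 \left(1 - 14\right)\right)^{2} + 9 \left(- 7 \left(1 - 14\right)\right)}{2 \left(- 7 \left(1 - 14\right)\right)} = - \frac{7 - \left(\left(-7\right) \left(-13\right)\right)^{2} + 9 \left(\left(-7\right) \left(-13\right)\right)}{2 \left(\left(-7\right) \left(-13\right)\right)} = - \frac{7 - 91^{2} + 9 \cdot 91}{2 \cdot 91} = - \frac{7 - 8281 + 819}{2 \cdot 91} = - \frac{-7455}{2 \cdot 91} = \left(-1\right) \left(- \frac{1065}{26}\right) = \frac{1065}{26}$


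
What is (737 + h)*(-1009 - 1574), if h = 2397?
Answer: -8095122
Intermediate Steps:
(737 + h)*(-1009 - 1574) = (737 + 2397)*(-1009 - 1574) = 3134*(-2583) = -8095122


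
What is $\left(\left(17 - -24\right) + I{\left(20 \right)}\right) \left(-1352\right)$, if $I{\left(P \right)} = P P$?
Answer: $-596232$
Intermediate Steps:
$I{\left(P \right)} = P^{2}$
$\left(\left(17 - -24\right) + I{\left(20 \right)}\right) \left(-1352\right) = \left(\left(17 - -24\right) + 20^{2}\right) \left(-1352\right) = \left(\left(17 + 24\right) + 400\right) \left(-1352\right) = \left(41 + 400\right) \left(-1352\right) = 441 \left(-1352\right) = -596232$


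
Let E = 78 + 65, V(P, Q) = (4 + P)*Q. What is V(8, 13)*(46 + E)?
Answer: 29484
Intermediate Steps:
V(P, Q) = Q*(4 + P)
E = 143
V(8, 13)*(46 + E) = (13*(4 + 8))*(46 + 143) = (13*12)*189 = 156*189 = 29484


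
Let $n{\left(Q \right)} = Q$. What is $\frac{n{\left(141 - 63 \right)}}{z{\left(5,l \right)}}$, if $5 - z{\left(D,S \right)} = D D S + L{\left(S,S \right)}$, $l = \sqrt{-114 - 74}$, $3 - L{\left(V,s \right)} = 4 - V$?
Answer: $\frac{117}{31781} + \frac{1014 i \sqrt{47}}{31781} \approx 0.0036814 + 0.21874 i$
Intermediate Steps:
$L{\left(V,s \right)} = -1 + V$ ($L{\left(V,s \right)} = 3 - \left(4 - V\right) = 3 + \left(-4 + V\right) = -1 + V$)
$l = 2 i \sqrt{47}$ ($l = \sqrt{-188} = 2 i \sqrt{47} \approx 13.711 i$)
$z{\left(D,S \right)} = 6 - S - S D^{2}$ ($z{\left(D,S \right)} = 5 - \left(D D S + \left(-1 + S\right)\right) = 5 - \left(D^{2} S + \left(-1 + S\right)\right) = 5 - \left(S D^{2} + \left(-1 + S\right)\right) = 5 - \left(-1 + S + S D^{2}\right) = 6 - S - S D^{2}$)
$\frac{n{\left(141 - 63 \right)}}{z{\left(5,l \right)}} = \frac{141 - 63}{6 - 2 i \sqrt{47} - 2 i \sqrt{47} \cdot 5^{2}} = \frac{141 - 63}{6 - 2 i \sqrt{47} - 2 i \sqrt{47} \cdot 25} = \frac{78}{6 - 2 i \sqrt{47} - 50 i \sqrt{47}} = \frac{78}{6 - 52 i \sqrt{47}}$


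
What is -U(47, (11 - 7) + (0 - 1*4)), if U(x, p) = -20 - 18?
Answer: 38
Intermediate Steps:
U(x, p) = -38
-U(47, (11 - 7) + (0 - 1*4)) = -1*(-38) = 38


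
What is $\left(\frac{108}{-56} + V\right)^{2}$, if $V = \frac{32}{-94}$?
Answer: $\frac{2229049}{432964} \approx 5.1483$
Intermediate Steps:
$V = - \frac{16}{47}$ ($V = 32 \left(- \frac{1}{94}\right) = - \frac{16}{47} \approx -0.34043$)
$\left(\frac{108}{-56} + V\right)^{2} = \left(\frac{108}{-56} - \frac{16}{47}\right)^{2} = \left(108 \left(- \frac{1}{56}\right) - \frac{16}{47}\right)^{2} = \left(- \frac{27}{14} - \frac{16}{47}\right)^{2} = \left(- \frac{1493}{658}\right)^{2} = \frac{2229049}{432964}$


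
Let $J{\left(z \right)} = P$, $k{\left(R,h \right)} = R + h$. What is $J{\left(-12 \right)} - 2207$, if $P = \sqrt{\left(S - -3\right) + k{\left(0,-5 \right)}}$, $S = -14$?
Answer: $-2207 + 4 i \approx -2207.0 + 4.0 i$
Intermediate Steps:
$P = 4 i$ ($P = \sqrt{\left(-14 - -3\right) + \left(0 - 5\right)} = \sqrt{\left(-14 + 3\right) - 5} = \sqrt{-11 - 5} = \sqrt{-16} = 4 i \approx 4.0 i$)
$J{\left(z \right)} = 4 i$
$J{\left(-12 \right)} - 2207 = 4 i - 2207 = -2207 + 4 i$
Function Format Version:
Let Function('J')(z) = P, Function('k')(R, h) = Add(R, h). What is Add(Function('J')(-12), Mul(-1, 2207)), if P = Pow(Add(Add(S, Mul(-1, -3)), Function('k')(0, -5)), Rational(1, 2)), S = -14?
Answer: Add(-2207, Mul(4, I)) ≈ Add(-2207.0, Mul(4.0000, I))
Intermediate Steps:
P = Mul(4, I) (P = Pow(Add(Add(-14, Mul(-1, -3)), Add(0, -5)), Rational(1, 2)) = Pow(Add(Add(-14, 3), -5), Rational(1, 2)) = Pow(Add(-11, -5), Rational(1, 2)) = Pow(-16, Rational(1, 2)) = Mul(4, I) ≈ Mul(4.0000, I))
Function('J')(z) = Mul(4, I)
Add(Function('J')(-12), Mul(-1, 2207)) = Add(Mul(4, I), Mul(-1, 2207)) = Add(Mul(4, I), -2207) = Add(-2207, Mul(4, I))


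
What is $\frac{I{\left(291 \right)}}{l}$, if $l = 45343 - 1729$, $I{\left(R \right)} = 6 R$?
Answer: $\frac{97}{2423} \approx 0.040033$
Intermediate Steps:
$l = 43614$
$\frac{I{\left(291 \right)}}{l} = \frac{6 \cdot 291}{43614} = 1746 \cdot \frac{1}{43614} = \frac{97}{2423}$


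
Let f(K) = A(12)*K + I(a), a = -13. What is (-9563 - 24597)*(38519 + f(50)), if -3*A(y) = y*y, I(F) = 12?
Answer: -1234234960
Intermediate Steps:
A(y) = -y**2/3 (A(y) = -y*y/3 = -y**2/3)
f(K) = 12 - 48*K (f(K) = (-1/3*12**2)*K + 12 = (-1/3*144)*K + 12 = -48*K + 12 = 12 - 48*K)
(-9563 - 24597)*(38519 + f(50)) = (-9563 - 24597)*(38519 + (12 - 48*50)) = -34160*(38519 + (12 - 2400)) = -34160*(38519 - 2388) = -34160*36131 = -1234234960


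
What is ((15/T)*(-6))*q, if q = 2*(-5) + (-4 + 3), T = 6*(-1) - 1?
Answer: -990/7 ≈ -141.43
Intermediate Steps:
T = -7 (T = -6 - 1 = -7)
q = -11 (q = -10 - 1 = -11)
((15/T)*(-6))*q = ((15/(-7))*(-6))*(-11) = ((15*(-⅐))*(-6))*(-11) = -15/7*(-6)*(-11) = (90/7)*(-11) = -990/7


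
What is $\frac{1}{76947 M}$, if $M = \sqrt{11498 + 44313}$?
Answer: $\frac{\sqrt{1139}}{613498431} \approx 5.5011 \cdot 10^{-8}$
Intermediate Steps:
$M = 7 \sqrt{1139}$ ($M = \sqrt{55811} = 7 \sqrt{1139} \approx 236.24$)
$\frac{1}{76947 M} = \frac{1}{76947 \cdot 7 \sqrt{1139}} = \frac{\frac{1}{7973} \sqrt{1139}}{76947} = \frac{\sqrt{1139}}{613498431}$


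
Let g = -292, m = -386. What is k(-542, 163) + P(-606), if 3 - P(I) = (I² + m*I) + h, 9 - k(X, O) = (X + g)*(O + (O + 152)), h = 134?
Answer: -202622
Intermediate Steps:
k(X, O) = 9 - (-292 + X)*(152 + 2*O) (k(X, O) = 9 - (X - 292)*(O + (O + 152)) = 9 - (-292 + X)*(O + (152 + O)) = 9 - (-292 + X)*(152 + 2*O))
P(I) = -131 - I² + 386*I (P(I) = 3 - ((I² - 386*I) + 134) = 3 - (134 + I² - 386*I) = 3 + (-134 - I² + 386*I) = -131 - I² + 386*I)
k(-542, 163) + P(-606) = (44393 - 152*(-542) + 584*163 - 2*163*(-542)) + (-131 - 1*(-606)² + 386*(-606)) = (44393 + 82384 + 95192 + 176692) + (-131 - 1*367236 - 233916) = 398661 + (-131 - 367236 - 233916) = 398661 - 601283 = -202622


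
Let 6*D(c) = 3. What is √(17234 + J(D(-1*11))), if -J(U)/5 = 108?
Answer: √16694 ≈ 129.21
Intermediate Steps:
D(c) = ½ (D(c) = (⅙)*3 = ½)
J(U) = -540 (J(U) = -5*108 = -540)
√(17234 + J(D(-1*11))) = √(17234 - 540) = √16694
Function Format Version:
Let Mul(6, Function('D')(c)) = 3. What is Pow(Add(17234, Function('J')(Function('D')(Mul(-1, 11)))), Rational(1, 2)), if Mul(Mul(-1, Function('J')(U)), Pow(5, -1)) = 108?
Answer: Pow(16694, Rational(1, 2)) ≈ 129.21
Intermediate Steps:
Function('D')(c) = Rational(1, 2) (Function('D')(c) = Mul(Rational(1, 6), 3) = Rational(1, 2))
Function('J')(U) = -540 (Function('J')(U) = Mul(-5, 108) = -540)
Pow(Add(17234, Function('J')(Function('D')(Mul(-1, 11)))), Rational(1, 2)) = Pow(Add(17234, -540), Rational(1, 2)) = Pow(16694, Rational(1, 2))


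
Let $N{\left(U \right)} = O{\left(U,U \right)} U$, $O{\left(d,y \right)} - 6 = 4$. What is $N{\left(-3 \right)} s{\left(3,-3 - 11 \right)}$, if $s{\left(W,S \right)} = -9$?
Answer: $270$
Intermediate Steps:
$O{\left(d,y \right)} = 10$ ($O{\left(d,y \right)} = 6 + 4 = 10$)
$N{\left(U \right)} = 10 U$
$N{\left(-3 \right)} s{\left(3,-3 - 11 \right)} = 10 \left(-3\right) \left(-9\right) = \left(-30\right) \left(-9\right) = 270$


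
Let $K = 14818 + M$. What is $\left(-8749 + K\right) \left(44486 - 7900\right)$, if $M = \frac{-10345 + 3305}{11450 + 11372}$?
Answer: $\frac{2533574609654}{11411} \approx 2.2203 \cdot 10^{8}$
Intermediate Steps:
$M = - \frac{3520}{11411}$ ($M = - \frac{7040}{22822} = \left(-7040\right) \frac{1}{22822} = - \frac{3520}{11411} \approx -0.30847$)
$K = \frac{169084678}{11411}$ ($K = 14818 - \frac{3520}{11411} = \frac{169084678}{11411} \approx 14818.0$)
$\left(-8749 + K\right) \left(44486 - 7900\right) = \left(-8749 + \frac{169084678}{11411}\right) \left(44486 - 7900\right) = \frac{69249839}{11411} \cdot 36586 = \frac{2533574609654}{11411}$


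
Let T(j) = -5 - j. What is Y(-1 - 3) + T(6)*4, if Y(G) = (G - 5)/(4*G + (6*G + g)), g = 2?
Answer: -1663/38 ≈ -43.763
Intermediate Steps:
Y(G) = (-5 + G)/(2 + 10*G) (Y(G) = (G - 5)/(4*G + (6*G + 2)) = (-5 + G)/(4*G + (2 + 6*G)) = (-5 + G)/(2 + 10*G))
Y(-1 - 3) + T(6)*4 = (-5 + (-1 - 3))/(2*(1 + 5*(-1 - 3))) + (-5 - 1*6)*4 = (-5 - 4)/(2*(1 + 5*(-4))) + (-5 - 6)*4 = (1/2)*(-9)/(1 - 20) - 11*4 = (1/2)*(-9)/(-19) - 44 = (1/2)*(-1/19)*(-9) - 44 = 9/38 - 44 = -1663/38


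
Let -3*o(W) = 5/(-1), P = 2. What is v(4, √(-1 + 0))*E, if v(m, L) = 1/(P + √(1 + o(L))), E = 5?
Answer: 15/2 - 5*√6/2 ≈ 1.3763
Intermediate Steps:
o(W) = 5/3 (o(W) = -5/(3*(-1)) = -5*(-1)/3 = -⅓*(-5) = 5/3)
v(m, L) = 1/(2 + 2*√6/3) (v(m, L) = 1/(2 + √(1 + 5/3)) = 1/(2 + √(8/3)) = 1/(2 + 2*√6/3))
v(4, √(-1 + 0))*E = (3/2 - √6/2)*5 = 15/2 - 5*√6/2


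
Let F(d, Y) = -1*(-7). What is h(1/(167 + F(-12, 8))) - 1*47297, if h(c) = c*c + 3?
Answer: -1431873143/30276 ≈ -47294.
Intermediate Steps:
F(d, Y) = 7
h(c) = 3 + c² (h(c) = c² + 3 = 3 + c²)
h(1/(167 + F(-12, 8))) - 1*47297 = (3 + (1/(167 + 7))²) - 1*47297 = (3 + (1/174)²) - 47297 = (3 + 1/30276) - 47297 = 90829/30276 - 47297 = -1431873143/30276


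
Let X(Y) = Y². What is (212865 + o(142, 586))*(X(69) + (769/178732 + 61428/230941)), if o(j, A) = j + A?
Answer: 41977175148560651201/41276546812 ≈ 1.0170e+9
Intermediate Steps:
o(j, A) = A + j
(212865 + o(142, 586))*(X(69) + (769/178732 + 61428/230941)) = (212865 + (586 + 142))*(69² + (769/178732 + 61428/230941)) = (212865 + 728)*(4761 + (769*(1/178732) + 61428*(1/230941))) = 213593*(4761 + (769/178732 + 61428/230941)) = 213593*(4761 + 11156742925/41276546812) = 213593*(196528796114857/41276546812) = 41977175148560651201/41276546812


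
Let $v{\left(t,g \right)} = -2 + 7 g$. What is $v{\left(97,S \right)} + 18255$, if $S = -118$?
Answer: $17427$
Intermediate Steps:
$v{\left(97,S \right)} + 18255 = \left(-2 + 7 \left(-118\right)\right) + 18255 = \left(-2 - 826\right) + 18255 = -828 + 18255 = 17427$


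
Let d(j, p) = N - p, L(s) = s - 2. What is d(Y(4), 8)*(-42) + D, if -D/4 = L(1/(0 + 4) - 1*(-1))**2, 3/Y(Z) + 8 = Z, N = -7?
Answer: 2511/4 ≈ 627.75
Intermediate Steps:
Y(Z) = 3/(-8 + Z)
L(s) = -2 + s
d(j, p) = -7 - p
D = -9/4 (D = -4*(-2 + (1/(0 + 4) - 1*(-1)))**2 = -4*(-2 + (1/4 + 1))**2 = -4*(-2 + 5/4)**2 = -4*(-3/4)**2 = -4*9/16 = -9/4 ≈ -2.2500)
d(Y(4), 8)*(-42) + D = (-7 - 1*8)*(-42) - 9/4 = (-7 - 8)*(-42) - 9/4 = -15*(-42) - 9/4 = 630 - 9/4 = 2511/4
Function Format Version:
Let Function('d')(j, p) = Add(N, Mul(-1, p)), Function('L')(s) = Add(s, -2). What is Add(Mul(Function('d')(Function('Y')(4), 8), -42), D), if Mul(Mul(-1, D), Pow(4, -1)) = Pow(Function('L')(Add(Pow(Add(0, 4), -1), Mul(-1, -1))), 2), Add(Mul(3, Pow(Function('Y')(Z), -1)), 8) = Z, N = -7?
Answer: Rational(2511, 4) ≈ 627.75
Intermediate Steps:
Function('Y')(Z) = Mul(3, Pow(Add(-8, Z), -1))
Function('L')(s) = Add(-2, s)
Function('d')(j, p) = Add(-7, Mul(-1, p))
D = Rational(-9, 4) (D = Mul(-4, Pow(Add(-2, Add(Pow(Add(0, 4), -1), Mul(-1, -1))), 2)) = Mul(-4, Pow(Add(-2, Add(Pow(4, -1), 1)), 2)) = Mul(-4, Pow(Add(-2, Add(Rational(1, 4), 1)), 2)) = Mul(-4, Pow(Add(-2, Rational(5, 4)), 2)) = Mul(-4, Pow(Rational(-3, 4), 2)) = Mul(-4, Rational(9, 16)) = Rational(-9, 4) ≈ -2.2500)
Add(Mul(Function('d')(Function('Y')(4), 8), -42), D) = Add(Mul(Add(-7, Mul(-1, 8)), -42), Rational(-9, 4)) = Add(Mul(Add(-7, -8), -42), Rational(-9, 4)) = Add(Mul(-15, -42), Rational(-9, 4)) = Add(630, Rational(-9, 4)) = Rational(2511, 4)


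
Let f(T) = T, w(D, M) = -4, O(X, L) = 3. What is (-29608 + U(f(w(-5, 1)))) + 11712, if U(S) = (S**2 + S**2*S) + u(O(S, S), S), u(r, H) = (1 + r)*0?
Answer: -17944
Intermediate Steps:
u(r, H) = 0
U(S) = S**2 + S**3 (U(S) = (S**2 + S**2*S) + 0 = (S**2 + S**3) + 0 = S**2 + S**3)
(-29608 + U(f(w(-5, 1)))) + 11712 = (-29608 + (-4)**2*(1 - 4)) + 11712 = (-29608 + 16*(-3)) + 11712 = (-29608 - 48) + 11712 = -29656 + 11712 = -17944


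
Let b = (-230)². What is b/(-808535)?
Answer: -10580/161707 ≈ -0.065427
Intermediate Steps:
b = 52900
b/(-808535) = 52900/(-808535) = 52900*(-1/808535) = -10580/161707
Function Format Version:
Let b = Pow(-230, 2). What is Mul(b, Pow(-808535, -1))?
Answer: Rational(-10580, 161707) ≈ -0.065427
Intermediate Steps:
b = 52900
Mul(b, Pow(-808535, -1)) = Mul(52900, Pow(-808535, -1)) = Mul(52900, Rational(-1, 808535)) = Rational(-10580, 161707)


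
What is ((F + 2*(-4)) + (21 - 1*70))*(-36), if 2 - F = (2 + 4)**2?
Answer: 3276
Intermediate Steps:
F = -34 (F = 2 - (2 + 4)**2 = 2 - 1*6**2 = 2 - 1*36 = 2 - 36 = -34)
((F + 2*(-4)) + (21 - 1*70))*(-36) = ((-34 + 2*(-4)) + (21 - 1*70))*(-36) = ((-34 - 8) + (21 - 70))*(-36) = (-42 - 49)*(-36) = -91*(-36) = 3276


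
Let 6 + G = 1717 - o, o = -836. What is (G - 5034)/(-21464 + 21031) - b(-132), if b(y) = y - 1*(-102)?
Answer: 15477/433 ≈ 35.744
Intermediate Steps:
b(y) = 102 + y (b(y) = y + 102 = 102 + y)
G = 2547 (G = -6 + (1717 - 1*(-836)) = -6 + (1717 + 836) = -6 + 2553 = 2547)
(G - 5034)/(-21464 + 21031) - b(-132) = (2547 - 5034)/(-21464 + 21031) - (102 - 132) = -2487/(-433) - 1*(-30) = -2487*(-1/433) + 30 = 2487/433 + 30 = 15477/433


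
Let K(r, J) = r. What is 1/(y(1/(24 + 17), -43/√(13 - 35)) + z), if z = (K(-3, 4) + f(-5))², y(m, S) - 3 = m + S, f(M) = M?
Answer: 2478696/169241257 - 72283*I*√22/169241257 ≈ 0.014646 - 0.0020033*I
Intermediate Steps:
y(m, S) = 3 + S + m (y(m, S) = 3 + (m + S) = 3 + (S + m) = 3 + S + m)
z = 64 (z = (-3 - 5)² = (-8)² = 64)
1/(y(1/(24 + 17), -43/√(13 - 35)) + z) = 1/((3 - 43/√(13 - 35) + 1/(24 + 17)) + 64) = 1/((3 - 43*(-I*√22/22) + 1/41) + 64) = 1/((3 - (-43)*I*√22/22 + 1/41) + 64) = 1/((3 + 43*I*√22/22 + 1/41) + 64) = 1/((124/41 + 43*I*√22/22) + 64) = 1/(2748/41 + 43*I*√22/22)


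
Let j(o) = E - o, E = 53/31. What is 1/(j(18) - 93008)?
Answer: -31/2883753 ≈ -1.0750e-5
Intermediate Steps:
E = 53/31 (E = 53*(1/31) = 53/31 ≈ 1.7097)
j(o) = 53/31 - o
1/(j(18) - 93008) = 1/((53/31 - 1*18) - 93008) = 1/((53/31 - 18) - 93008) = 1/(-505/31 - 93008) = 1/(-2883753/31) = -31/2883753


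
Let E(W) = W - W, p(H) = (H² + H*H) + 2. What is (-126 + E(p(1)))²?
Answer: 15876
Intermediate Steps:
p(H) = 2 + 2*H² (p(H) = (H² + H²) + 2 = 2*H² + 2 = 2 + 2*H²)
E(W) = 0
(-126 + E(p(1)))² = (-126 + 0)² = (-126)² = 15876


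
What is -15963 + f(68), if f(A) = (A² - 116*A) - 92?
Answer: -19319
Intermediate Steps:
f(A) = -92 + A² - 116*A
-15963 + f(68) = -15963 + (-92 + 68² - 116*68) = -15963 + (-92 + 4624 - 7888) = -15963 - 3356 = -19319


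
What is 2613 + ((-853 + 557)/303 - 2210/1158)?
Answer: 152636894/58479 ≈ 2610.1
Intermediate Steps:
2613 + ((-853 + 557)/303 - 2210/1158) = 2613 + (-296*1/303 - 2210*1/1158) = 2613 + (-296/303 - 1105/579) = 2613 - 168733/58479 = 152636894/58479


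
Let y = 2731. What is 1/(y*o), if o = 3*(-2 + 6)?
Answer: 1/32772 ≈ 3.0514e-5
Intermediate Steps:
o = 12 (o = 3*4 = 12)
1/(y*o) = 1/(2731*12) = 1/32772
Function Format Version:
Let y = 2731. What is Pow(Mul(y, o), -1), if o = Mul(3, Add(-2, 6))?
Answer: Rational(1, 32772) ≈ 3.0514e-5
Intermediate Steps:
o = 12 (o = Mul(3, 4) = 12)
Pow(Mul(y, o), -1) = Pow(Mul(2731, 12), -1) = Pow(32772, -1) = Rational(1, 32772)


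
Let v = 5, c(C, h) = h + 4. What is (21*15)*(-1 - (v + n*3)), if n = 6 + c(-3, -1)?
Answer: -10395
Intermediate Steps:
c(C, h) = 4 + h
n = 9 (n = 6 + (4 - 1) = 6 + 3 = 9)
(21*15)*(-1 - (v + n*3)) = (21*15)*(-1 - (5 + 9*3)) = 315*(-1 - (5 + 27)) = 315*(-1 - 1*32) = 315*(-1 - 32) = 315*(-33) = -10395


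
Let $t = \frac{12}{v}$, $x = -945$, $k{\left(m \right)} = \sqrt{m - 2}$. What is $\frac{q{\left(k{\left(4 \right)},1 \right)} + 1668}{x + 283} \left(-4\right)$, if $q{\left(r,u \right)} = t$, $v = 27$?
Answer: $\frac{30032}{2979} \approx 10.081$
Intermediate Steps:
$k{\left(m \right)} = \sqrt{-2 + m}$
$t = \frac{4}{9}$ ($t = \frac{12}{27} = 12 \cdot \frac{1}{27} = \frac{4}{9} \approx 0.44444$)
$q{\left(r,u \right)} = \frac{4}{9}$
$\frac{q{\left(k{\left(4 \right)},1 \right)} + 1668}{x + 283} \left(-4\right) = \frac{\frac{4}{9} + 1668}{-945 + 283} \left(-4\right) = \frac{15016}{9 \left(-662\right)} \left(-4\right) = \frac{15016}{9} \left(- \frac{1}{662}\right) \left(-4\right) = \left(- \frac{7508}{2979}\right) \left(-4\right) = \frac{30032}{2979}$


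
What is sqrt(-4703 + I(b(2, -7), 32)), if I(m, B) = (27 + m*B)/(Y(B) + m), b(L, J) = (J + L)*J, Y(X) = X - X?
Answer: 9*I*sqrt(70630)/35 ≈ 68.339*I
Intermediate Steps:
Y(X) = 0
b(L, J) = J*(J + L)
I(m, B) = (27 + B*m)/m (I(m, B) = (27 + m*B)/(0 + m) = (27 + B*m)/m)
sqrt(-4703 + I(b(2, -7), 32)) = sqrt(-4703 + (32 + 27/((-7*(-7 + 2))))) = sqrt(-4703 + (32 + 27/((-7*(-5))))) = sqrt(-4703 + (32 + 27/35)) = sqrt(-4703 + 1147/35) = sqrt(-163458/35) = 9*I*sqrt(70630)/35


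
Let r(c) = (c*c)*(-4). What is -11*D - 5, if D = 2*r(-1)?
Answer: 83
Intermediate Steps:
r(c) = -4*c² (r(c) = c²*(-4) = -4*c²)
D = -8 (D = 2*(-4*(-1)²) = 2*(-4*1) = 2*(-4) = -8)
-11*D - 5 = -11*(-8) - 5 = 88 - 5 = 83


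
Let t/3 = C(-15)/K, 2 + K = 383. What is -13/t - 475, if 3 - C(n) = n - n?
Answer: -3076/3 ≈ -1025.3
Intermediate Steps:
C(n) = 3 (C(n) = 3 - (n - n) = 3 - 1*0 = 3 + 0 = 3)
K = 381 (K = -2 + 383 = 381)
t = 3/127 (t = 3*(3/381) = 3*(3*(1/381)) = 3*(1/127) = 3/127 ≈ 0.023622)
-13/t - 475 = -13/3/127 - 475 = -13*127/3 - 475 = -1651/3 - 475 = -3076/3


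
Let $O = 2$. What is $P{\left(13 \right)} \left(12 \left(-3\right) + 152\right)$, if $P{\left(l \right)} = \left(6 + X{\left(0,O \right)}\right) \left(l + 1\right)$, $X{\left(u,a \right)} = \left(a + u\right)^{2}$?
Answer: $16240$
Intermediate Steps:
$P{\left(l \right)} = 10 + 10 l$ ($P{\left(l \right)} = \left(6 + \left(2 + 0\right)^{2}\right) \left(l + 1\right) = \left(6 + 2^{2}\right) \left(1 + l\right) = \left(6 + 4\right) \left(1 + l\right) = 10 \left(1 + l\right) = 10 + 10 l$)
$P{\left(13 \right)} \left(12 \left(-3\right) + 152\right) = \left(10 + 10 \cdot 13\right) \left(12 \left(-3\right) + 152\right) = \left(10 + 130\right) \left(-36 + 152\right) = 140 \cdot 116 = 16240$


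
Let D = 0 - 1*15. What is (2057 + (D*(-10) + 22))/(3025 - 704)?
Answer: 2229/2321 ≈ 0.96036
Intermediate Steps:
D = -15 (D = 0 - 15 = -15)
(2057 + (D*(-10) + 22))/(3025 - 704) = (2057 + (-15*(-10) + 22))/(3025 - 704) = (2057 + (150 + 22))/2321 = (2057 + 172)*(1/2321) = 2229*(1/2321) = 2229/2321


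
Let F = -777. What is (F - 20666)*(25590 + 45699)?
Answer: -1528650027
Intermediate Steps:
(F - 20666)*(25590 + 45699) = (-777 - 20666)*(25590 + 45699) = -21443*71289 = -1528650027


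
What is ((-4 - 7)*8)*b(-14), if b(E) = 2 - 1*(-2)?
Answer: -352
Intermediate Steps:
b(E) = 4 (b(E) = 2 + 2 = 4)
((-4 - 7)*8)*b(-14) = ((-4 - 7)*8)*4 = -11*8*4 = -88*4 = -352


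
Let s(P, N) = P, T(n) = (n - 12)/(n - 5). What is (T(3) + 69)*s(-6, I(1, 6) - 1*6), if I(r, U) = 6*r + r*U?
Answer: -441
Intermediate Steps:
I(r, U) = 6*r + U*r
T(n) = (-12 + n)/(-5 + n)
(T(3) + 69)*s(-6, I(1, 6) - 1*6) = ((-12 + 3)/(-5 + 3) + 69)*(-6) = (-9/(-2) + 69)*(-6) = (-½*(-9) + 69)*(-6) = (9/2 + 69)*(-6) = (147/2)*(-6) = -441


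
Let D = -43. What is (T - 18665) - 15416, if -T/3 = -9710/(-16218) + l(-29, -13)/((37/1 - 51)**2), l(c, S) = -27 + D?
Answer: -1289720627/37842 ≈ -34082.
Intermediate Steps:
l(c, S) = -70 (l(c, S) = -27 - 43 = -70)
T = -27425/37842 (T = -3*(-9710/(-16218) - 70/(37/1 - 51)**2) = -3*(-9710*(-1/16218) - 70/(37*1 - 51)**2) = -3*(4855/8109 - 70/(37 - 51)**2) = -3*(4855/8109 - 70/((-14)**2)) = -3*(4855/8109 - 70/196) = -3*(4855/8109 - 70*1/196) = -3*(4855/8109 - 5/14) = -3*27425/113526 = -27425/37842 ≈ -0.72472)
(T - 18665) - 15416 = (-27425/37842 - 18665) - 15416 = -706348355/37842 - 15416 = -1289720627/37842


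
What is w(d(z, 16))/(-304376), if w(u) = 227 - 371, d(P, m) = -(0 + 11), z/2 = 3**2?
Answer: 18/38047 ≈ 0.00047310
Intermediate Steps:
z = 18 (z = 2*3**2 = 2*9 = 18)
d(P, m) = -11 (d(P, m) = -1*11 = -11)
w(u) = -144
w(d(z, 16))/(-304376) = -144/(-304376) = -144*(-1/304376) = 18/38047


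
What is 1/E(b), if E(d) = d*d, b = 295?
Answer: 1/87025 ≈ 1.1491e-5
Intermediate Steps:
E(d) = d²
1/E(b) = 1/(295²) = 1/87025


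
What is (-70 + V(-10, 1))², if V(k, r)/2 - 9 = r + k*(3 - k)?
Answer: 96100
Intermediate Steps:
V(k, r) = 18 + 2*r + 2*k*(3 - k) (V(k, r) = 18 + 2*(r + k*(3 - k)) = 18 + (2*r + 2*k*(3 - k)) = 18 + 2*r + 2*k*(3 - k))
(-70 + V(-10, 1))² = (-70 + (18 - 2*(-10)² + 2*1 + 6*(-10)))² = (-70 + (18 - 2*100 + 2 - 60))² = (-70 + (18 - 200 + 2 - 60))² = (-70 - 240)² = (-310)² = 96100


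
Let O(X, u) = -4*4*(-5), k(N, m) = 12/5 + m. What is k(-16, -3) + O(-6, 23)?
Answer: 397/5 ≈ 79.400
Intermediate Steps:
k(N, m) = 12/5 + m (k(N, m) = 12*(1/5) + m = 12/5 + m)
O(X, u) = 80 (O(X, u) = -16*(-5) = 80)
k(-16, -3) + O(-6, 23) = (12/5 - 3) + 80 = -3/5 + 80 = 397/5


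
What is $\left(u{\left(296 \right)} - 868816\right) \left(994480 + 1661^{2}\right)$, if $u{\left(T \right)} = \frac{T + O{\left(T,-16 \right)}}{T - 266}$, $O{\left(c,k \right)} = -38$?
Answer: $- \frac{16304912819837}{5} \approx -3.261 \cdot 10^{12}$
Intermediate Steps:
$u{\left(T \right)} = \frac{-38 + T}{-266 + T}$ ($u{\left(T \right)} = \frac{T - 38}{T - 266} = \frac{-38 + T}{-266 + T}$)
$\left(u{\left(296 \right)} - 868816\right) \left(994480 + 1661^{2}\right) = \left(\frac{-38 + 296}{-266 + 296} - 868816\right) \left(994480 + 1661^{2}\right) = \left(\frac{1}{30} \cdot 258 - 868816\right) \left(994480 + 2758921\right) = \left(\frac{1}{30} \cdot 258 - 868816\right) 3753401 = \left(\frac{43}{5} - 868816\right) 3753401 = \left(- \frac{4344037}{5}\right) 3753401 = - \frac{16304912819837}{5}$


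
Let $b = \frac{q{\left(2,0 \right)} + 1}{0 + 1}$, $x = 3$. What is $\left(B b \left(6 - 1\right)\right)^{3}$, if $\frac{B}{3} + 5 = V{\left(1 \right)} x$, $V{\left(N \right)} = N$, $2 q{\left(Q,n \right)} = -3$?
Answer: $3375$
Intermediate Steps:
$q{\left(Q,n \right)} = - \frac{3}{2}$ ($q{\left(Q,n \right)} = \frac{1}{2} \left(-3\right) = - \frac{3}{2}$)
$B = -6$ ($B = -15 + 3 \cdot 1 \cdot 3 = -15 + 3 \cdot 3 = -15 + 9 = -6$)
$b = - \frac{1}{2}$ ($b = \frac{- \frac{3}{2} + 1}{0 + 1} = - \frac{1}{2 \cdot 1} = \left(- \frac{1}{2}\right) 1 = - \frac{1}{2} \approx -0.5$)
$\left(B b \left(6 - 1\right)\right)^{3} = \left(\left(-6\right) \left(- \frac{1}{2}\right) \left(6 - 1\right)\right)^{3} = \left(3 \left(6 - 1\right)\right)^{3} = \left(3 \cdot 5\right)^{3} = 15^{3} = 3375$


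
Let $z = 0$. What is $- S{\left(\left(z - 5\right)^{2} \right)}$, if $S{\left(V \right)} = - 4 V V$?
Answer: $2500$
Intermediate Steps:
$S{\left(V \right)} = - 4 V^{2}$
$- S{\left(\left(z - 5\right)^{2} \right)} = - \left(-4\right) \left(\left(0 - 5\right)^{2}\right)^{2} = - \left(-4\right) \left(\left(-5\right)^{2}\right)^{2} = - \left(-4\right) 25^{2} = - \left(-4\right) 625 = \left(-1\right) \left(-2500\right) = 2500$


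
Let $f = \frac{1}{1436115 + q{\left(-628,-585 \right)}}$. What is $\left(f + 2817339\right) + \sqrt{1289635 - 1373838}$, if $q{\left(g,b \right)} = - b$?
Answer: $\frac{4047670941301}{1436700} + i \sqrt{84203} \approx 2.8173 \cdot 10^{6} + 290.18 i$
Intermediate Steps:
$f = \frac{1}{1436700}$ ($f = \frac{1}{1436115 - -585} = \frac{1}{1436115 + 585} = \frac{1}{1436700} \approx 6.9604 \cdot 10^{-7}$)
$\left(f + 2817339\right) + \sqrt{1289635 - 1373838} = \left(\frac{1}{1436700} + 2817339\right) + \sqrt{1289635 - 1373838} = \frac{4047670941301}{1436700} + \sqrt{-84203} = \frac{4047670941301}{1436700} + i \sqrt{84203}$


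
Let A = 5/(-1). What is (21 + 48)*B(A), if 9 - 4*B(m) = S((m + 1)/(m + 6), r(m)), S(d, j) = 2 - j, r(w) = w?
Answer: 69/2 ≈ 34.500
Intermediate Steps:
A = -5 (A = 5*(-1) = -5)
B(m) = 7/4 + m/4 (B(m) = 9/4 - (2 - m)/4 = 9/4 + (-½ + m/4) = 7/4 + m/4)
(21 + 48)*B(A) = (21 + 48)*(7/4 + (¼)*(-5)) = 69*(7/4 - 5/4) = 69*(½) = 69/2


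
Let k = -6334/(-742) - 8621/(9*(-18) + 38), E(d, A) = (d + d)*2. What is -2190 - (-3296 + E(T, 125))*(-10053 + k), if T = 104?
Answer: -330423908550/11501 ≈ -2.8730e+7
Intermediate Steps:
E(d, A) = 4*d (E(d, A) = (2*d)*2 = 4*d)
k = 3591099/46004 (k = -6334*(-1/742) - 8621/(-162 + 38) = 3167/371 - 8621/(-124) = 3167/371 - 8621*(-1/124) = 3167/371 + 8621/124 = 3591099/46004 ≈ 78.061)
-2190 - (-3296 + E(T, 125))*(-10053 + k) = -2190 - (-3296 + 4*104)*(-10053 + 3591099/46004) = -2190 - (-3296 + 416)*(-458887113)/46004 = -2190 - (-2880)*(-458887113)/46004 = -2190 - 1*330398721360/11501 = -2190 - 330398721360/11501 = -330423908550/11501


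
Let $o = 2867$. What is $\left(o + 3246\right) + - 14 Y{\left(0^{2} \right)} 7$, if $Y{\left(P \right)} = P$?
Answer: $6113$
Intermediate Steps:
$\left(o + 3246\right) + - 14 Y{\left(0^{2} \right)} 7 = \left(2867 + 3246\right) + - 14 \cdot 0^{2} \cdot 7 = 6113 + \left(-14\right) 0 \cdot 7 = 6113 + 0 \cdot 7 = 6113 + 0 = 6113$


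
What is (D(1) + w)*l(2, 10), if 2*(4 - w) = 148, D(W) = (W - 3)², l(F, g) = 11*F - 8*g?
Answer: 3828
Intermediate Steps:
l(F, g) = -8*g + 11*F
D(W) = (-3 + W)²
w = -70 (w = 4 - ½*148 = 4 - 74 = -70)
(D(1) + w)*l(2, 10) = ((-3 + 1)² - 70)*(-8*10 + 11*2) = ((-2)² - 70)*(-80 + 22) = (4 - 70)*(-58) = -66*(-58) = 3828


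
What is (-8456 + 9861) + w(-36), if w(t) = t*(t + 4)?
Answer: 2557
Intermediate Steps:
w(t) = t*(4 + t)
(-8456 + 9861) + w(-36) = (-8456 + 9861) - 36*(4 - 36) = 1405 - 36*(-32) = 1405 + 1152 = 2557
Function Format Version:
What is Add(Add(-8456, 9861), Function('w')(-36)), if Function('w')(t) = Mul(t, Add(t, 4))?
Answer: 2557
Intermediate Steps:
Function('w')(t) = Mul(t, Add(4, t))
Add(Add(-8456, 9861), Function('w')(-36)) = Add(Add(-8456, 9861), Mul(-36, Add(4, -36))) = Add(1405, Mul(-36, -32)) = Add(1405, 1152) = 2557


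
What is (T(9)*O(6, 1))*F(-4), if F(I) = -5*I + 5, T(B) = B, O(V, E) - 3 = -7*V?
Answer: -8775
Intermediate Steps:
O(V, E) = 3 - 7*V
F(I) = 5 - 5*I
(T(9)*O(6, 1))*F(-4) = (9*(3 - 7*6))*(5 - 5*(-4)) = (9*(3 - 42))*(5 + 20) = (9*(-39))*25 = -351*25 = -8775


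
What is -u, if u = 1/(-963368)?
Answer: 1/963368 ≈ 1.0380e-6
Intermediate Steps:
u = -1/963368 ≈ -1.0380e-6
-u = -1*(-1/963368) = 1/963368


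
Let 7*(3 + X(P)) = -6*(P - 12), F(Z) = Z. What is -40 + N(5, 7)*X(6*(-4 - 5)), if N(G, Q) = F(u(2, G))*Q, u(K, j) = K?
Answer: 710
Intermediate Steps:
X(P) = 51/7 - 6*P/7 (X(P) = -3 + (-6*(P - 12))/7 = -3 + (-6*(-12 + P))/7 = -3 + (72 - 6*P)/7 = -3 + (72/7 - 6*P/7) = 51/7 - 6*P/7)
N(G, Q) = 2*Q
-40 + N(5, 7)*X(6*(-4 - 5)) = -40 + (2*7)*(51/7 - 36*(-4 - 5)/7) = -40 + 14*(51/7 - 36*(-9)/7) = -40 + 14*(51/7 - 6/7*(-54)) = -40 + 14*(51/7 + 324/7) = -40 + 14*(375/7) = -40 + 750 = 710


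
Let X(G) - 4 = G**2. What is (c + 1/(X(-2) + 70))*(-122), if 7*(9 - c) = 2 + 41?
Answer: -95587/273 ≈ -350.14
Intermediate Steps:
X(G) = 4 + G**2
c = 20/7 (c = 9 - (2 + 41)/7 = 9 - 1/7*43 = 9 - 43/7 = 20/7 ≈ 2.8571)
(c + 1/(X(-2) + 70))*(-122) = (20/7 + 1/((4 + (-2)**2) + 70))*(-122) = (20/7 + 1/((4 + 4) + 70))*(-122) = (20/7 + 1/(8 + 70))*(-122) = (20/7 + 1/78)*(-122) = (1567/546)*(-122) = -95587/273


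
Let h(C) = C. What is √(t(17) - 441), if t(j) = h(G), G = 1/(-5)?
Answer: I*√11030/5 ≈ 21.005*I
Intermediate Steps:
G = -⅕ (G = 1*(-⅕) = -⅕ ≈ -0.20000)
t(j) = -⅕
√(t(17) - 441) = √(-⅕ - 441) = √(-2206/5) = I*√11030/5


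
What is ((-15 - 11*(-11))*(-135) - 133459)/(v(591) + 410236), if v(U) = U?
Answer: -147769/410827 ≈ -0.35969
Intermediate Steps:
((-15 - 11*(-11))*(-135) - 133459)/(v(591) + 410236) = ((-15 - 11*(-11))*(-135) - 133459)/(591 + 410236) = ((-15 + 121)*(-135) - 133459)/410827 = (106*(-135) - 133459)*(1/410827) = (-14310 - 133459)*(1/410827) = -147769*1/410827 = -147769/410827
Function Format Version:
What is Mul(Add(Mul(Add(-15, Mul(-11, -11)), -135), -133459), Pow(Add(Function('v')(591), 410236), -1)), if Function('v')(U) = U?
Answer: Rational(-147769, 410827) ≈ -0.35969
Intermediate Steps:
Mul(Add(Mul(Add(-15, Mul(-11, -11)), -135), -133459), Pow(Add(Function('v')(591), 410236), -1)) = Mul(Add(Mul(Add(-15, Mul(-11, -11)), -135), -133459), Pow(Add(591, 410236), -1)) = Mul(Add(Mul(Add(-15, 121), -135), -133459), Pow(410827, -1)) = Mul(Add(Mul(106, -135), -133459), Rational(1, 410827)) = Mul(Add(-14310, -133459), Rational(1, 410827)) = Mul(-147769, Rational(1, 410827)) = Rational(-147769, 410827)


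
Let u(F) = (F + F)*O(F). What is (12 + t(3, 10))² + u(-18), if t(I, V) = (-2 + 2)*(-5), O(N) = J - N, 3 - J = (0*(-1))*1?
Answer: -612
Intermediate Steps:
J = 3 (J = 3 - 0*(-1) = 3 - 0 = 3 - 1*0 = 3 + 0 = 3)
O(N) = 3 - N
t(I, V) = 0 (t(I, V) = 0*(-5) = 0)
u(F) = 2*F*(3 - F) (u(F) = (F + F)*(3 - F) = (2*F)*(3 - F) = 2*F*(3 - F))
(12 + t(3, 10))² + u(-18) = (12 + 0)² + 2*(-18)*(3 - 1*(-18)) = 12² + 2*(-18)*(3 + 18) = 144 + 2*(-18)*21 = 144 - 756 = -612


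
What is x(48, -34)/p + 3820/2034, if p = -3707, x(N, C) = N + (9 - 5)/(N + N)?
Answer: 56252093/30160152 ≈ 1.8651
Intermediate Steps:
x(N, C) = N + 2/N (x(N, C) = N + 4/((2*N)) = N + 4*(1/(2*N)) = N + 2/N)
x(48, -34)/p + 3820/2034 = (48 + 2/48)/(-3707) + 3820/2034 = (48 + 2*(1/48))*(-1/3707) + 3820*(1/2034) = (48 + 1/24)*(-1/3707) + 1910/1017 = (1153/24)*(-1/3707) + 1910/1017 = -1153/88968 + 1910/1017 = 56252093/30160152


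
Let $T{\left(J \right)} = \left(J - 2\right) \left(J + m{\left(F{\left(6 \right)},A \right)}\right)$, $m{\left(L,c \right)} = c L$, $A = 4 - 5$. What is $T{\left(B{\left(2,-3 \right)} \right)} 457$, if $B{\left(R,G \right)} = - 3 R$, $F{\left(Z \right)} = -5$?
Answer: $3656$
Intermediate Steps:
$A = -1$ ($A = 4 - 5 = -1$)
$m{\left(L,c \right)} = L c$
$T{\left(J \right)} = \left(-2 + J\right) \left(5 + J\right)$ ($T{\left(J \right)} = \left(J - 2\right) \left(J - -5\right) = \left(-2 + J\right) \left(J + 5\right) = \left(-2 + J\right) \left(5 + J\right)$)
$T{\left(B{\left(2,-3 \right)} \right)} 457 = \left(-10 + \left(\left(-3\right) 2\right)^{2} + 3 \left(\left(-3\right) 2\right)\right) 457 = \left(-10 + \left(-6\right)^{2} + 3 \left(-6\right)\right) 457 = \left(-10 + 36 - 18\right) 457 = 8 \cdot 457 = 3656$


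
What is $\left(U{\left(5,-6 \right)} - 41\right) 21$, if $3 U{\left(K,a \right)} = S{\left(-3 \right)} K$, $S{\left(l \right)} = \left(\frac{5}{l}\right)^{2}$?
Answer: $- \frac{6874}{9} \approx -763.78$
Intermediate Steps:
$S{\left(l \right)} = \frac{25}{l^{2}}$
$U{\left(K,a \right)} = \frac{25 K}{27}$ ($U{\left(K,a \right)} = \frac{\frac{25}{9} K}{3} = \frac{25 K}{27}$)
$\left(U{\left(5,-6 \right)} - 41\right) 21 = \left(\frac{25}{27} \cdot 5 - 41\right) 21 = \left(\frac{125}{27} - 41\right) 21 = \left(- \frac{982}{27}\right) 21 = - \frac{6874}{9}$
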